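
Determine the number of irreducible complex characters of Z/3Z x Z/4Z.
12

Derivation: The number of irreducible complex representations of a finite group equals its number of conjugacy classes. Z/3Z x Z/4Z is abelian of order 12, so every element is its own conjugacy class: 12 classes, so Z/3Z x Z/4Z (order 12) has exactly 12 irreducible complex representations.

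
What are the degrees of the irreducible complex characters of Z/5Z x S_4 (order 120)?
Dimensions: 1, 1, 1, 1, 1, 1, 1, 1, 1, 1, 2, 2, 2, 2, 2, 3, 3, 3, 3, 3, 3, 3, 3, 3, 3

Derivation: There are 25 irreducibles (= number of conjugacy classes). Their dimensions d_i satisfy sum d_i^2 = |G| = 120: 1 + 1 + 1 + 1 + 1 + 1 + 1 + 1 + 1 + 1 + 4 + 4 + 4 + 4 + 4 + 9 + 9 + 9 + 9 + 9 + 9 + 9 + 9 + 9 + 9 = 120. (For the product with Z/5Z: each of the 5 1-dim characters of Z/5Z tensors with each irrep of S_4, giving 5 copies of each S_4-dimension.)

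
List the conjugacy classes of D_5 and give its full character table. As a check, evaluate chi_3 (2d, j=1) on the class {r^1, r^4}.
Conjugacy classes: {e} of size 1, {r^1, r^4} of size 2, {r^2, r^3} of size 2, {s, sr, ..., sr^4} of size 5.
Character table:
  irrep \ class              {e} (size 1)  {r^1, r^4} (size 2)  {r^2, r^3} (size 2)  {s, sr, ..., sr^4} (size 5)
  chi_1 (triv)               1             1                    1                    1                          
  chi_2 (sign: r->1, s->-1)  1             1                    1                    -1                         
  chi_3 (2d, j=1)            2             -1/2 + sqrt(5)/2     -sqrt(5)/2 - 1/2     0                          
  chi_4 (2d, j=2)            2             -sqrt(5)/2 - 1/2     -1/2 + sqrt(5)/2     0                          

Spot check: chi_3 (2d, j=1) on {r^1, r^4} = -1/2 + sqrt(5)/2.

Proof sketch: D_5 has order 2*5 = 10 with 4 conjugacy classes, hence 4 irreducibles. Sum of squared dims 1 + 1 + 4 + 4 = 10 = |G|. Linear characters come from the abelianisation; the 2-dimensional irreps have character r^k -> 2*cos(2*pi*j*k/5), reflections -> 0.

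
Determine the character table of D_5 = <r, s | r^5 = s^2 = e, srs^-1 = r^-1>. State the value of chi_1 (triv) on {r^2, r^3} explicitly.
Conjugacy classes: {e} of size 1, {r^1, r^4} of size 2, {r^2, r^3} of size 2, {s, sr, ..., sr^4} of size 5.
Character table:
  irrep \ class              {e} (size 1)  {r^1, r^4} (size 2)  {r^2, r^3} (size 2)  {s, sr, ..., sr^4} (size 5)
  chi_1 (triv)               1             1                    1                    1                          
  chi_2 (sign: r->1, s->-1)  1             1                    1                    -1                         
  chi_3 (2d, j=1)            2             -1/2 + sqrt(5)/2     -sqrt(5)/2 - 1/2     0                          
  chi_4 (2d, j=2)            2             -sqrt(5)/2 - 1/2     -1/2 + sqrt(5)/2     0                          

Spot check: chi_1 (triv) on {r^2, r^3} = 1.

Explanation: D_5 has order 2*5 = 10 with 4 conjugacy classes, hence 4 irreducibles. Sum of squared dims 1 + 1 + 4 + 4 = 10 = |G|. Linear characters come from the abelianisation; the 2-dimensional irreps have character r^k -> 2*cos(2*pi*j*k/5), reflections -> 0.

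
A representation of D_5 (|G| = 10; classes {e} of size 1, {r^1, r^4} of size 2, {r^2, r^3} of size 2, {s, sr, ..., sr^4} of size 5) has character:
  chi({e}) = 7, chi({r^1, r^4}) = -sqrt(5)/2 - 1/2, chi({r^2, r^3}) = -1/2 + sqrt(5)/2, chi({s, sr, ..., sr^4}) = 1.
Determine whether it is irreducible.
Not irreducible (reducible): <chi, chi> = 6 > 1.

Why: <chi, chi> = (1/|G|) sum_C |C| * |chi(C)|^2 = (1/10)[1*|7|^2 + 2*|-sqrt(5)/2 - 1/2|^2 + 2*|-1/2 + sqrt(5)/2|^2 + 5*|1|^2]
  = (1/10)[(49) + (sqrt(5) + 3) + (3 - sqrt(5)) + (5)] = 60/10 = 6.
A character is irreducible iff <chi, chi> = 1, so this representation is reducible.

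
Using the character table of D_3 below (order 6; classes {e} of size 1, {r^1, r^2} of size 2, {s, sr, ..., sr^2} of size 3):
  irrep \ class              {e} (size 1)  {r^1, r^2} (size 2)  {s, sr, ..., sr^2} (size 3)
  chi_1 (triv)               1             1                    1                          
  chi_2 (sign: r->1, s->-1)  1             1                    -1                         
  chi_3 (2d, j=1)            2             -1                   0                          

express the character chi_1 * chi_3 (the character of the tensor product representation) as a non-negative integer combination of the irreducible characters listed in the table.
chi_1 tensor chi_3 = chi_3 (all other irreducibles have multiplicity 0).

Why: The character of a tensor product is the pointwise product (chi_1 * chi_3)(C) = chi_1(C) * chi_3(C):
  {e}: (1)*(2), {r^1, r^2}: (1)*(-1), {s, sr, ..., sr^2}: (1)*(0)
so (chi_1 * chi_3) takes values
  {e} -> 2, {r^1, r^2} -> -1, {s, sr, ..., sr^2} -> 0.
Now take the inner product of this character with each irreducible chi from the table, <chi_1*chi_3, chi> = (1/6) sum_C |C| (chi_1*chi_3)(C) conj(chi(C)):
  <chi_1*chi_3, chi_1> = (1/6)[1*(2)*conj(1) + 2*(-1)*conj(1) + 3*(0)*conj(1)]
      = (1/6)[(2) + (-2) + (0)] = 0/6 = 0
  <chi_1*chi_3, chi_2> = (1/6)[1*(2)*conj(1) + 2*(-1)*conj(1) + 3*(0)*conj(-1)]
      = (1/6)[(2) + (-2) + (0)] = 0/6 = 0
  <chi_1*chi_3, chi_3> = (1/6)[1*(2)*conj(2) + 2*(-1)*conj(-1) + 3*(0)*conj(0)]
      = (1/6)[(4) + (2) + (0)] = 6/6 = 1
Hence the multiplicities are chi_3: 1. Dimension check: dim(chi_1)*dim(chi_3) = 1*2 = 2 and sum (mult * dim) = 1*2 = 2.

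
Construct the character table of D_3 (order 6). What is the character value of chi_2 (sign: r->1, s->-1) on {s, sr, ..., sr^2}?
Conjugacy classes: {e} of size 1, {r^1, r^2} of size 2, {s, sr, ..., sr^2} of size 3.
Character table:
  irrep \ class              {e} (size 1)  {r^1, r^2} (size 2)  {s, sr, ..., sr^2} (size 3)
  chi_1 (triv)               1             1                    1                          
  chi_2 (sign: r->1, s->-1)  1             1                    -1                         
  chi_3 (2d, j=1)            2             -1                   0                          

Spot check: chi_2 (sign: r->1, s->-1) on {s, sr, ..., sr^2} = -1.

Solution. D_3 has order 2*3 = 6 with 3 conjugacy classes, hence 3 irreducibles. Sum of squared dims 1 + 1 + 4 = 6 = |G|. Linear characters come from the abelianisation; the 2-dimensional irreps have character r^k -> 2*cos(2*pi*j*k/3), reflections -> 0.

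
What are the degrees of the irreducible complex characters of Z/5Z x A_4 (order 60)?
Dimensions: 1, 1, 1, 1, 1, 1, 1, 1, 1, 1, 1, 1, 1, 1, 1, 3, 3, 3, 3, 3

Explanation: There are 20 irreducibles (= number of conjugacy classes). Their dimensions d_i satisfy sum d_i^2 = |G| = 60: 1 + 1 + 1 + 1 + 1 + 1 + 1 + 1 + 1 + 1 + 1 + 1 + 1 + 1 + 1 + 9 + 9 + 9 + 9 + 9 = 60. (For the product with Z/5Z: each of the 5 1-dim characters of Z/5Z tensors with each irrep of A_4, giving 5 copies of each A_4-dimension.)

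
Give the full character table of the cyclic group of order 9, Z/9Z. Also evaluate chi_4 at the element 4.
Character table of Z/9Z (irreps indexed chi_0,...,chi_8 with chi_k(m) = zeta_9^(k*m), zeta_9 = exp(2*pi*i/9)):
  irrep \ class  {0} (size 1)  {1} (size 1)    {2} (size 1)    {3} (size 1)    {4} (size 1)    {5} (size 1)    {6} (size 1)    {7} (size 1)    {8} (size 1)  
  chi_0          1             1               1               1               1               1               1               1               1             
  chi_1          1             exp(2*I*pi/9)   exp(4*I*pi/9)   exp(2*I*pi/3)   exp(8*I*pi/9)   exp(-8*I*pi/9)  exp(-2*I*pi/3)  exp(-4*I*pi/9)  exp(-2*I*pi/9)
  chi_2          1             exp(4*I*pi/9)   exp(8*I*pi/9)   exp(-2*I*pi/3)  exp(-2*I*pi/9)  exp(2*I*pi/9)   exp(2*I*pi/3)   exp(-8*I*pi/9)  exp(-4*I*pi/9)
  chi_3          1             exp(2*I*pi/3)   exp(-2*I*pi/3)  1               exp(2*I*pi/3)   exp(-2*I*pi/3)  1               exp(2*I*pi/3)   exp(-2*I*pi/3)
  chi_4          1             exp(8*I*pi/9)   exp(-2*I*pi/9)  exp(2*I*pi/3)   exp(-4*I*pi/9)  exp(4*I*pi/9)   exp(-2*I*pi/3)  exp(2*I*pi/9)   exp(-8*I*pi/9)
  chi_5          1             exp(-8*I*pi/9)  exp(2*I*pi/9)   exp(-2*I*pi/3)  exp(4*I*pi/9)   exp(-4*I*pi/9)  exp(2*I*pi/3)   exp(-2*I*pi/9)  exp(8*I*pi/9) 
  chi_6          1             exp(-2*I*pi/3)  exp(2*I*pi/3)   1               exp(-2*I*pi/3)  exp(2*I*pi/3)   1               exp(-2*I*pi/3)  exp(2*I*pi/3) 
  chi_7          1             exp(-4*I*pi/9)  exp(-8*I*pi/9)  exp(2*I*pi/3)   exp(2*I*pi/9)   exp(-2*I*pi/9)  exp(-2*I*pi/3)  exp(8*I*pi/9)   exp(4*I*pi/9) 
  chi_8          1             exp(-2*I*pi/9)  exp(-4*I*pi/9)  exp(-2*I*pi/3)  exp(-8*I*pi/9)  exp(8*I*pi/9)   exp(2*I*pi/3)   exp(4*I*pi/9)   exp(2*I*pi/9) 

Spot check: chi_4(4) = zeta_9^(4*4) = zeta_9^16 = exp(-4*I*pi/9).

Explanation: Z/9Z is abelian, so all 9 irreducible complex representations are 1-dimensional. They are given by chi_k(m) = zeta_9^(k*m) for k = 0,...,8. Row orthogonality: sum_m chi_k(m) conj(chi_l(m)) = 9 * [k = l].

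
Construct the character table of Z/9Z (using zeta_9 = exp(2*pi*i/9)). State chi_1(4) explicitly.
Character table of Z/9Z (irreps indexed chi_0,...,chi_8 with chi_k(m) = zeta_9^(k*m), zeta_9 = exp(2*pi*i/9)):
  irrep \ class  {0} (size 1)  {1} (size 1)    {2} (size 1)    {3} (size 1)    {4} (size 1)    {5} (size 1)    {6} (size 1)    {7} (size 1)    {8} (size 1)  
  chi_0          1             1               1               1               1               1               1               1               1             
  chi_1          1             exp(2*I*pi/9)   exp(4*I*pi/9)   exp(2*I*pi/3)   exp(8*I*pi/9)   exp(-8*I*pi/9)  exp(-2*I*pi/3)  exp(-4*I*pi/9)  exp(-2*I*pi/9)
  chi_2          1             exp(4*I*pi/9)   exp(8*I*pi/9)   exp(-2*I*pi/3)  exp(-2*I*pi/9)  exp(2*I*pi/9)   exp(2*I*pi/3)   exp(-8*I*pi/9)  exp(-4*I*pi/9)
  chi_3          1             exp(2*I*pi/3)   exp(-2*I*pi/3)  1               exp(2*I*pi/3)   exp(-2*I*pi/3)  1               exp(2*I*pi/3)   exp(-2*I*pi/3)
  chi_4          1             exp(8*I*pi/9)   exp(-2*I*pi/9)  exp(2*I*pi/3)   exp(-4*I*pi/9)  exp(4*I*pi/9)   exp(-2*I*pi/3)  exp(2*I*pi/9)   exp(-8*I*pi/9)
  chi_5          1             exp(-8*I*pi/9)  exp(2*I*pi/9)   exp(-2*I*pi/3)  exp(4*I*pi/9)   exp(-4*I*pi/9)  exp(2*I*pi/3)   exp(-2*I*pi/9)  exp(8*I*pi/9) 
  chi_6          1             exp(-2*I*pi/3)  exp(2*I*pi/3)   1               exp(-2*I*pi/3)  exp(2*I*pi/3)   1               exp(-2*I*pi/3)  exp(2*I*pi/3) 
  chi_7          1             exp(-4*I*pi/9)  exp(-8*I*pi/9)  exp(2*I*pi/3)   exp(2*I*pi/9)   exp(-2*I*pi/9)  exp(-2*I*pi/3)  exp(8*I*pi/9)   exp(4*I*pi/9) 
  chi_8          1             exp(-2*I*pi/9)  exp(-4*I*pi/9)  exp(-2*I*pi/3)  exp(-8*I*pi/9)  exp(8*I*pi/9)   exp(2*I*pi/3)   exp(4*I*pi/9)   exp(2*I*pi/9) 

Spot check: chi_1(4) = zeta_9^(1*4) = zeta_9^4 = exp(8*I*pi/9).

Justification: Z/9Z is abelian, so all 9 irreducible complex representations are 1-dimensional. They are given by chi_k(m) = zeta_9^(k*m) for k = 0,...,8. Row orthogonality: sum_m chi_k(m) conj(chi_l(m)) = 9 * [k = l].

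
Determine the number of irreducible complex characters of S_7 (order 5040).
15

Solution. The number of irreducible complex representations of a finite group equals its number of conjugacy classes. Conjugacy classes in S_7 correspond to cycle types, i.e. partitions of 7; there are p(7) = 15 of them, so S_7 (order 5040) has exactly 15 irreducible complex representations.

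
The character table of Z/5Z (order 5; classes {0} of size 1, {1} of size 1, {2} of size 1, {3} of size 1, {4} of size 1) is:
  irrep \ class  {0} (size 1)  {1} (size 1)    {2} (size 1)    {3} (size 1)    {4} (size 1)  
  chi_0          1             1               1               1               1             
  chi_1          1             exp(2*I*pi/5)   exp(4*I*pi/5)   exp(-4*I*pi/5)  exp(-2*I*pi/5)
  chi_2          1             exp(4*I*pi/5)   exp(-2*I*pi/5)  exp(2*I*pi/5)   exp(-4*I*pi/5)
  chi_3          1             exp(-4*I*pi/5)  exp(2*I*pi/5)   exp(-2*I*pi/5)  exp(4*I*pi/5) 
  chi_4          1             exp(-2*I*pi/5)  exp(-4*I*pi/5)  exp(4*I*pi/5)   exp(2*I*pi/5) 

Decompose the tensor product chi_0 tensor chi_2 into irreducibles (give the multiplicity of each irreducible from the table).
chi_0 tensor chi_2 = chi_2 (all other irreducibles have multiplicity 0).

Working: The character of a tensor product is the pointwise product (chi_0 * chi_2)(C) = chi_0(C) * chi_2(C):
  {0}: (1)*(1), {1}: (1)*(exp(4*I*pi/5)), {2}: (1)*(exp(-2*I*pi/5)), {3}: (1)*(exp(2*I*pi/5)), {4}: (1)*(exp(-4*I*pi/5))
so (chi_0 * chi_2) takes values
  {0} -> 1, {1} -> exp(4*I*pi/5), {2} -> exp(-2*I*pi/5), {3} -> exp(2*I*pi/5), {4} -> exp(-4*I*pi/5).
Now take the inner product of this character with each irreducible chi from the table, <chi_0*chi_2, chi> = (1/5) sum_C |C| (chi_0*chi_2)(C) conj(chi(C)):
  <chi_0*chi_2, chi_0> = (1/5)[1*(1)*conj(1) + 1*(exp(4*I*pi/5))*conj(1) + 1*(exp(-2*I*pi/5))*conj(1) + 1*(exp(2*I*pi/5))*conj(1) + 1*(exp(-4*I*pi/5))*conj(1)]
      = (1/5)[(1) + (exp(4*I*pi/5)) + (exp(-2*I*pi/5)) + (exp(2*I*pi/5)) + (exp(-4*I*pi/5))] = 0/5 = 0
  <chi_0*chi_2, chi_1> = (1/5)[1*(1)*conj(1) + 1*(exp(4*I*pi/5))*conj(exp(2*I*pi/5)) + 1*(exp(-2*I*pi/5))*conj(exp(4*I*pi/5)) + 1*(exp(2*I*pi/5))*conj(exp(-4*I*pi/5)) + 1*(exp(-4*I*pi/5))*conj(exp(-2*I*pi/5))]
      = (1/5)[(1) + (exp(2*I*pi/5)) + (exp(4*I*pi/5)) + (exp(-4*I*pi/5)) + (exp(-2*I*pi/5))] = 0/5 = 0
  <chi_0*chi_2, chi_2> = (1/5)[1*(1)*conj(1) + 1*(exp(4*I*pi/5))*conj(exp(4*I*pi/5)) + 1*(exp(-2*I*pi/5))*conj(exp(-2*I*pi/5)) + 1*(exp(2*I*pi/5))*conj(exp(2*I*pi/5)) + 1*(exp(-4*I*pi/5))*conj(exp(-4*I*pi/5))]
      = (1/5)[(1) + (1) + (1) + (1) + (1)] = 5/5 = 1
  <chi_0*chi_2, chi_3> = (1/5)[1*(1)*conj(1) + 1*(exp(4*I*pi/5))*conj(exp(-4*I*pi/5)) + 1*(exp(-2*I*pi/5))*conj(exp(2*I*pi/5)) + 1*(exp(2*I*pi/5))*conj(exp(-2*I*pi/5)) + 1*(exp(-4*I*pi/5))*conj(exp(4*I*pi/5))]
      = (1/5)[(1) + (exp(-2*I*pi/5)) + (exp(-4*I*pi/5)) + (exp(4*I*pi/5)) + (exp(2*I*pi/5))] = 0/5 = 0
  <chi_0*chi_2, chi_4> = (1/5)[1*(1)*conj(1) + 1*(exp(4*I*pi/5))*conj(exp(-2*I*pi/5)) + 1*(exp(-2*I*pi/5))*conj(exp(-4*I*pi/5)) + 1*(exp(2*I*pi/5))*conj(exp(4*I*pi/5)) + 1*(exp(-4*I*pi/5))*conj(exp(2*I*pi/5))]
      = (1/5)[(1) + (exp(-4*I*pi/5)) + (exp(2*I*pi/5)) + (exp(-2*I*pi/5)) + (exp(4*I*pi/5))] = 0/5 = 0
(Exp terms are combined using exp(i*s)*conj(exp(i*t)) = exp(i*(s-t)), and sums of them are collapsed using the identity that for every m > 1 the m distinct m-th roots of unity sum to 0, e.g. 1 + exp(2*I*pi/3) + exp(-2*I*pi/3) = 0.)
Hence the multiplicities are chi_2: 1. Dimension check: dim(chi_0)*dim(chi_2) = 1*1 = 1 and sum (mult * dim) = 1*1 = 1.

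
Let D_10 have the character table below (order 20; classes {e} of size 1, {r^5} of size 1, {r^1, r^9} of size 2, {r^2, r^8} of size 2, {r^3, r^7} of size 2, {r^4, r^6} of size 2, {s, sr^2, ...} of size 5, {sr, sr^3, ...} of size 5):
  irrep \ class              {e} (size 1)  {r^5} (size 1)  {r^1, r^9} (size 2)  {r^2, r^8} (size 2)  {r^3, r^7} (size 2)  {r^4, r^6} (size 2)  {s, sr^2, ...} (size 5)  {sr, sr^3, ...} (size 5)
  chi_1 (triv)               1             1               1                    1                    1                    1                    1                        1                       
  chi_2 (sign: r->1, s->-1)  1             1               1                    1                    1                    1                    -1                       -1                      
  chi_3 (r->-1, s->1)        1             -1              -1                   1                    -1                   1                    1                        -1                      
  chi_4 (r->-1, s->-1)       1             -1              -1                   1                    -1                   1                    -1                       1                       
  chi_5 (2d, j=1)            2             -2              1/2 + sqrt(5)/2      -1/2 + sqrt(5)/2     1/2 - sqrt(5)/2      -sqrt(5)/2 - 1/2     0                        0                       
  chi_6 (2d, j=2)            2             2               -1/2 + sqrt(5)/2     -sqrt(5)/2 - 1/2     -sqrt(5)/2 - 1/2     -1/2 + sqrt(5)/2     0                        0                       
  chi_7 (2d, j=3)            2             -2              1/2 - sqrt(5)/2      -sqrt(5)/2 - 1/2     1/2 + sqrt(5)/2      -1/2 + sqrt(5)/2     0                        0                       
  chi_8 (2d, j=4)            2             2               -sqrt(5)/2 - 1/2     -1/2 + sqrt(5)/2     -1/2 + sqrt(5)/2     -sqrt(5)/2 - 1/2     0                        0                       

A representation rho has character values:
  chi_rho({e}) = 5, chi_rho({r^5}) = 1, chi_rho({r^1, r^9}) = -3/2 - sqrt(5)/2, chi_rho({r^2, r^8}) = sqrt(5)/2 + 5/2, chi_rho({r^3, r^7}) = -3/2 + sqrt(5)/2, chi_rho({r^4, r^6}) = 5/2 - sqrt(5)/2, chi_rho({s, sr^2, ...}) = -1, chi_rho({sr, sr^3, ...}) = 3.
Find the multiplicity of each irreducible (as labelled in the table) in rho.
Multiplicities: chi_1: 1, chi_2: 0, chi_3: 0, chi_4: 2, chi_5: 0, chi_6: 0, chi_7: 0, chi_8: 1.

Use <chi_rho, chi> = (1/|G|) sum_C |C| * chi_rho(C) * conj(chi(C)) with |G| = 20 for each irreducible chi in the table:
  <chi_rho, chi_1> = (1/20)[1*(5)*conj(1) + 1*(1)*conj(1) + 2*(-3/2 - sqrt(5)/2)*conj(1) + 2*(sqrt(5)/2 + 5/2)*conj(1) + 2*(-3/2 + sqrt(5)/2)*conj(1) + 2*(5/2 - sqrt(5)/2)*conj(1) + 5*(-1)*conj(1) + 5*(3)*conj(1)]
      = (1/20)[(5) + (1) + (-3 - sqrt(5)) + (sqrt(5) + 5) + (-3 + sqrt(5)) + (5 - sqrt(5)) + (-5) + (15)] = 20/20 = 1
  <chi_rho, chi_2> = (1/20)[1*(5)*conj(1) + 1*(1)*conj(1) + 2*(-3/2 - sqrt(5)/2)*conj(1) + 2*(sqrt(5)/2 + 5/2)*conj(1) + 2*(-3/2 + sqrt(5)/2)*conj(1) + 2*(5/2 - sqrt(5)/2)*conj(1) + 5*(-1)*conj(-1) + 5*(3)*conj(-1)]
      = (1/20)[(5) + (1) + (-3 - sqrt(5)) + (sqrt(5) + 5) + (-3 + sqrt(5)) + (5 - sqrt(5)) + (5) + (-15)] = 0/20 = 0
  <chi_rho, chi_3> = (1/20)[1*(5)*conj(1) + 1*(1)*conj(-1) + 2*(-3/2 - sqrt(5)/2)*conj(-1) + 2*(sqrt(5)/2 + 5/2)*conj(1) + 2*(-3/2 + sqrt(5)/2)*conj(-1) + 2*(5/2 - sqrt(5)/2)*conj(1) + 5*(-1)*conj(1) + 5*(3)*conj(-1)]
      = (1/20)[(5) + (-1) + (sqrt(5) + 3) + (sqrt(5) + 5) + (3 - sqrt(5)) + (5 - sqrt(5)) + (-5) + (-15)] = 0/20 = 0
  <chi_rho, chi_4> = (1/20)[1*(5)*conj(1) + 1*(1)*conj(-1) + 2*(-3/2 - sqrt(5)/2)*conj(-1) + 2*(sqrt(5)/2 + 5/2)*conj(1) + 2*(-3/2 + sqrt(5)/2)*conj(-1) + 2*(5/2 - sqrt(5)/2)*conj(1) + 5*(-1)*conj(-1) + 5*(3)*conj(1)]
      = (1/20)[(5) + (-1) + (sqrt(5) + 3) + (sqrt(5) + 5) + (3 - sqrt(5)) + (5 - sqrt(5)) + (5) + (15)] = 40/20 = 2
  <chi_rho, chi_5> = (1/20)[1*(5)*conj(2) + 1*(1)*conj(-2) + 2*(-3/2 - sqrt(5)/2)*conj(1/2 + sqrt(5)/2) + 2*(sqrt(5)/2 + 5/2)*conj(-1/2 + sqrt(5)/2) + 2*(-3/2 + sqrt(5)/2)*conj(1/2 - sqrt(5)/2) + 2*(5/2 - sqrt(5)/2)*conj(-sqrt(5)/2 - 1/2) + 5*(-1)*conj(0) + 5*(3)*conj(0)]
      = (1/20)[(10) + (-2) + (-2*sqrt(5) - 4) + (2*sqrt(5)) + (-4 + 2*sqrt(5)) + (-2*sqrt(5)) + (0) + (0)] = 0/20 = 0
  <chi_rho, chi_6> = (1/20)[1*(5)*conj(2) + 1*(1)*conj(2) + 2*(-3/2 - sqrt(5)/2)*conj(-1/2 + sqrt(5)/2) + 2*(sqrt(5)/2 + 5/2)*conj(-sqrt(5)/2 - 1/2) + 2*(-3/2 + sqrt(5)/2)*conj(-sqrt(5)/2 - 1/2) + 2*(5/2 - sqrt(5)/2)*conj(-1/2 + sqrt(5)/2) + 5*(-1)*conj(0) + 5*(3)*conj(0)]
      = (1/20)[(10) + (2) + (-sqrt(5) - 1) + (-3*sqrt(5) - 5) + (-1 + sqrt(5)) + (-5 + 3*sqrt(5)) + (0) + (0)] = 0/20 = 0
  <chi_rho, chi_7> = (1/20)[1*(5)*conj(2) + 1*(1)*conj(-2) + 2*(-3/2 - sqrt(5)/2)*conj(1/2 - sqrt(5)/2) + 2*(sqrt(5)/2 + 5/2)*conj(-sqrt(5)/2 - 1/2) + 2*(-3/2 + sqrt(5)/2)*conj(1/2 + sqrt(5)/2) + 2*(5/2 - sqrt(5)/2)*conj(-1/2 + sqrt(5)/2) + 5*(-1)*conj(0) + 5*(3)*conj(0)]
      = (1/20)[(10) + (-2) + (1 + sqrt(5)) + (-3*sqrt(5) - 5) + (1 - sqrt(5)) + (-5 + 3*sqrt(5)) + (0) + (0)] = 0/20 = 0
  <chi_rho, chi_8> = (1/20)[1*(5)*conj(2) + 1*(1)*conj(2) + 2*(-3/2 - sqrt(5)/2)*conj(-sqrt(5)/2 - 1/2) + 2*(sqrt(5)/2 + 5/2)*conj(-1/2 + sqrt(5)/2) + 2*(-3/2 + sqrt(5)/2)*conj(-1/2 + sqrt(5)/2) + 2*(5/2 - sqrt(5)/2)*conj(-sqrt(5)/2 - 1/2) + 5*(-1)*conj(0) + 5*(3)*conj(0)]
      = (1/20)[(10) + (2) + (4 + 2*sqrt(5)) + (2*sqrt(5)) + (4 - 2*sqrt(5)) + (-2*sqrt(5)) + (0) + (0)] = 20/20 = 1
Dimension check: dim(rho) = sum (mult * dim) = 1*1 + 0*1 + 0*1 + 2*1 + 0*2 + 0*2 + 0*2 + 1*2 = 5 = chi_rho(e) = 5.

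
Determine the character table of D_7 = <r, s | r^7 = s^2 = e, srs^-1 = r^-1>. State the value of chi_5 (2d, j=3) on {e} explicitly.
Conjugacy classes: {e} of size 1, {r^1, r^6} of size 2, {r^2, r^5} of size 2, {r^3, r^4} of size 2, {s, sr, ..., sr^6} of size 7.
Character table:
  irrep \ class              {e} (size 1)  {r^1, r^6} (size 2)  {r^2, r^5} (size 2)  {r^3, r^4} (size 2)  {s, sr, ..., sr^6} (size 7)
  chi_1 (triv)               1             1                    1                    1                    1                          
  chi_2 (sign: r->1, s->-1)  1             1                    1                    1                    -1                         
  chi_3 (2d, j=1)            2             2*cos(2*pi/7)        -2*cos(3*pi/7)       -2*cos(pi/7)         0                          
  chi_4 (2d, j=2)            2             -2*cos(3*pi/7)       -2*cos(pi/7)         2*cos(2*pi/7)        0                          
  chi_5 (2d, j=3)            2             -2*cos(pi/7)         2*cos(2*pi/7)        -2*cos(3*pi/7)       0                          

Spot check: chi_5 (2d, j=3) on {e} = 2.

Argument: D_7 has order 2*7 = 14 with 5 conjugacy classes, hence 5 irreducibles. Sum of squared dims 1 + 1 + 4 + 4 + 4 = 14 = |G|. Linear characters come from the abelianisation; the 2-dimensional irreps have character r^k -> 2*cos(2*pi*j*k/7), reflections -> 0.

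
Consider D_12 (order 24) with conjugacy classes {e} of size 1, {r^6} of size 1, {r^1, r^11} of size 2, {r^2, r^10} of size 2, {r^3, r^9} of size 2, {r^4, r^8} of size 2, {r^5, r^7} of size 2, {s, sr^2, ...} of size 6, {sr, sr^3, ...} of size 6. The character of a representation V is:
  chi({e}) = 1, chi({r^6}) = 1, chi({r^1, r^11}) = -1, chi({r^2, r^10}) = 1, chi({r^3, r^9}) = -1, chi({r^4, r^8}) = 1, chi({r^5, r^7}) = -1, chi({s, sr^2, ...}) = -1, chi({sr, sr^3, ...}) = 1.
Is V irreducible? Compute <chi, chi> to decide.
Irreducible: <chi, chi> = 1.

Reasoning: <chi, chi> = (1/|G|) sum_C |C| * |chi(C)|^2 = (1/24)[1*|1|^2 + 1*|1|^2 + 2*|-1|^2 + 2*|1|^2 + 2*|-1|^2 + 2*|1|^2 + 2*|-1|^2 + 6*|-1|^2 + 6*|1|^2]
  = (1/24)[(1) + (1) + (2) + (2) + (2) + (2) + (2) + (6) + (6)] = 24/24 = 1.
A character is irreducible iff <chi, chi> = 1, so this representation is irreducible.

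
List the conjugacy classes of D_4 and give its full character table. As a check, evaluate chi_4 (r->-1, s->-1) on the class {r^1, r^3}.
Conjugacy classes: {e} of size 1, {r^2} of size 1, {r^1, r^3} of size 2, {s, sr^2, ...} of size 2, {sr, sr^3, ...} of size 2.
Character table:
  irrep \ class              {e} (size 1)  {r^2} (size 1)  {r^1, r^3} (size 2)  {s, sr^2, ...} (size 2)  {sr, sr^3, ...} (size 2)
  chi_1 (triv)               1             1               1                    1                        1                       
  chi_2 (sign: r->1, s->-1)  1             1               1                    -1                       -1                      
  chi_3 (r->-1, s->1)        1             1               -1                   1                        -1                      
  chi_4 (r->-1, s->-1)       1             1               -1                   -1                       1                       
  chi_5 (2d, j=1)            2             -2              0                    0                        0                       

Spot check: chi_4 (r->-1, s->-1) on {r^1, r^3} = -1.

D_4 has order 2*4 = 8 with 5 conjugacy classes, hence 5 irreducibles. Sum of squared dims 1 + 1 + 1 + 1 + 4 = 8 = |G|. Linear characters come from the abelianisation; the 2-dimensional irreps have character r^k -> 2*cos(2*pi*j*k/4), reflections -> 0.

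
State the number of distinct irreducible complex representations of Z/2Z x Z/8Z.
16

Details: The number of irreducible complex representations of a finite group equals its number of conjugacy classes. Z/2Z x Z/8Z is abelian of order 16, so every element is its own conjugacy class: 16 classes, so Z/2Z x Z/8Z (order 16) has exactly 16 irreducible complex representations.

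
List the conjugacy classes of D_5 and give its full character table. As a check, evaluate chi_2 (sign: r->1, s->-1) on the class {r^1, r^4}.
Conjugacy classes: {e} of size 1, {r^1, r^4} of size 2, {r^2, r^3} of size 2, {s, sr, ..., sr^4} of size 5.
Character table:
  irrep \ class              {e} (size 1)  {r^1, r^4} (size 2)  {r^2, r^3} (size 2)  {s, sr, ..., sr^4} (size 5)
  chi_1 (triv)               1             1                    1                    1                          
  chi_2 (sign: r->1, s->-1)  1             1                    1                    -1                         
  chi_3 (2d, j=1)            2             -1/2 + sqrt(5)/2     -sqrt(5)/2 - 1/2     0                          
  chi_4 (2d, j=2)            2             -sqrt(5)/2 - 1/2     -1/2 + sqrt(5)/2     0                          

Spot check: chi_2 (sign: r->1, s->-1) on {r^1, r^4} = 1.

Proof sketch: D_5 has order 2*5 = 10 with 4 conjugacy classes, hence 4 irreducibles. Sum of squared dims 1 + 1 + 4 + 4 = 10 = |G|. Linear characters come from the abelianisation; the 2-dimensional irreps have character r^k -> 2*cos(2*pi*j*k/5), reflections -> 0.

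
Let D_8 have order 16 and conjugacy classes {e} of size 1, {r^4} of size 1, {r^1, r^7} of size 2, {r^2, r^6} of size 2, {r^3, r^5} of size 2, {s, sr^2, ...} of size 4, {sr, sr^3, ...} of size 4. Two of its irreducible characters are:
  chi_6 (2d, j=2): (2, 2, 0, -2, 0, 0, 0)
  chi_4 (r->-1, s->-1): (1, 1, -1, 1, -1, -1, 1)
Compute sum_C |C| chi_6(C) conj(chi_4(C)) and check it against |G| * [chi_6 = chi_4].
Sum = 0; so <chi_6, chi_4> = 0 (distinct irreducibles are orthogonal).

Compute term by term over conjugacy classes (|C| * chi_6(C) * conj(chi_4(C))):
  1*(2)*conj(1) + 1*(2)*conj(1) + 2*(0)*conj(-1) + 2*(-2)*conj(1) + 2*(0)*conj(-1) + 4*(0)*conj(-1) + 4*(0)*conj(1)
  = (2) + (2) + (0) + (-4) + (0) + (0) + (0)
  = 0.
Dividing by |G| = 16 gives 0/16 = 0, matching the row-orthogonality relation <chi_6, chi_4> = [chi_6 = chi_4].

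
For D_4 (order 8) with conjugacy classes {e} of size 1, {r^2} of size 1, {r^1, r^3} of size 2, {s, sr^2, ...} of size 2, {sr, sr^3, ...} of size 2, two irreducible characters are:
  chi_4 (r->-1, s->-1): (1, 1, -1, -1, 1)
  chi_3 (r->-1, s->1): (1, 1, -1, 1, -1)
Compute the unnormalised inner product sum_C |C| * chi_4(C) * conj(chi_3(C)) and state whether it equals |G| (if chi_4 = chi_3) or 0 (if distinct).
Sum = 0; so <chi_4, chi_3> = 0 (distinct irreducibles are orthogonal).

Justification: Compute term by term over conjugacy classes (|C| * chi_4(C) * conj(chi_3(C))):
  1*(1)*conj(1) + 1*(1)*conj(1) + 2*(-1)*conj(-1) + 2*(-1)*conj(1) + 2*(1)*conj(-1)
  = (1) + (1) + (2) + (-2) + (-2)
  = 0.
Dividing by |G| = 8 gives 0/8 = 0, matching the row-orthogonality relation <chi_4, chi_3> = [chi_4 = chi_3].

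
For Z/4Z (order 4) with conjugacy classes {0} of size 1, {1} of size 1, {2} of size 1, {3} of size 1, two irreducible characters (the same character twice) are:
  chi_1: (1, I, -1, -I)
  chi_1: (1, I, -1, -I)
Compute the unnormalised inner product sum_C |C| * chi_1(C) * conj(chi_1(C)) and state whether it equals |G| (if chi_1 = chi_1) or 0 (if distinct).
Sum = 4 = |G| = 4; so <chi_1, chi_1> = 1 (norm-1 confirms irreducibility).

Justification: Compute term by term over conjugacy classes (|C| * chi_1(C) * conj(chi_1(C))):
  1*(1)*conj(1) + 1*(I)*conj(I) + 1*(-1)*conj(-1) + 1*(-I)*conj(-I)
  = (1) + (1) + (1) + (1)
  = 4.
(Exp terms are combined using exp(i*s)*conj(exp(i*t)) = exp(i*(s-t)), and sums of them are collapsed using the identity that for every m > 1 the m distinct m-th roots of unity sum to 0, e.g. 1 + exp(2*I*pi/3) + exp(-2*I*pi/3) = 0.)
Dividing by |G| = 4 gives 4/4 = 1, matching the row-orthogonality relation <chi_1, chi_1> = [chi_1 = chi_1].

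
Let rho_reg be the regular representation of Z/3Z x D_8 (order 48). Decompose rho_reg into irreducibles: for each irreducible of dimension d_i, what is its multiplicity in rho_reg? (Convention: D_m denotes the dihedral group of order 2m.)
Each irreducible V_i of dimension d_i appears with multiplicity d_i, i.e. rho_reg = (direct sum over all irreducibles V_i) d_i V_i. The irreducible dimensions for Z/3Z x D_8 are 1, 1, 1, 1, 1, 1, 1, 1, 1, 1, 1, 1, 2, 2, 2, 2, 2, 2, 2, 2, 2: 12 irreducibles of dimension 1, each with multiplicity 1; 9 irreducibles of dimension 2, each with multiplicity 2. Total dimension 12*1*1 + 9*2*2 = 48 = |G|.

Derivation: General theorem: in the regular representation of a finite group G, each irreducible appears with multiplicity equal to its dimension. Check: dim(rho_reg) = sum d_i^2 = 1 + 1 + 1 + 1 + 1 + 1 + 1 + 1 + 1 + 1 + 1 + 1 + 4 + 4 + 4 + 4 + 4 + 4 + 4 + 4 + 4 = 48 = |G|.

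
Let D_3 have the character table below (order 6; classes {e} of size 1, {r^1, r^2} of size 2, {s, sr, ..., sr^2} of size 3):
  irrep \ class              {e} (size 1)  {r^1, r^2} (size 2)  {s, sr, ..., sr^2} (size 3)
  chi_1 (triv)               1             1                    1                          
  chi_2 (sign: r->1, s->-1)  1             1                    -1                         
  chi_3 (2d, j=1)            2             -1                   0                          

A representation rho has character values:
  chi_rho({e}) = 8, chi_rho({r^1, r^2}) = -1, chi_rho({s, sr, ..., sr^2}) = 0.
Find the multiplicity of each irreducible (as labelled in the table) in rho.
Multiplicities: chi_1: 1, chi_2: 1, chi_3: 3.

Working: Use <chi_rho, chi> = (1/|G|) sum_C |C| * chi_rho(C) * conj(chi(C)) with |G| = 6 for each irreducible chi in the table:
  <chi_rho, chi_1> = (1/6)[1*(8)*conj(1) + 2*(-1)*conj(1) + 3*(0)*conj(1)]
      = (1/6)[(8) + (-2) + (0)] = 6/6 = 1
  <chi_rho, chi_2> = (1/6)[1*(8)*conj(1) + 2*(-1)*conj(1) + 3*(0)*conj(-1)]
      = (1/6)[(8) + (-2) + (0)] = 6/6 = 1
  <chi_rho, chi_3> = (1/6)[1*(8)*conj(2) + 2*(-1)*conj(-1) + 3*(0)*conj(0)]
      = (1/6)[(16) + (2) + (0)] = 18/6 = 3
Dimension check: dim(rho) = sum (mult * dim) = 1*1 + 1*1 + 3*2 = 8 = chi_rho(e) = 8.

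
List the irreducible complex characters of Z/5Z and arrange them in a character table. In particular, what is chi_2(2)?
Character table of Z/5Z (irreps indexed chi_0,...,chi_4 with chi_k(m) = zeta_5^(k*m), zeta_5 = exp(2*pi*i/5)):
  irrep \ class  {0} (size 1)  {1} (size 1)    {2} (size 1)    {3} (size 1)    {4} (size 1)  
  chi_0          1             1               1               1               1             
  chi_1          1             exp(2*I*pi/5)   exp(4*I*pi/5)   exp(-4*I*pi/5)  exp(-2*I*pi/5)
  chi_2          1             exp(4*I*pi/5)   exp(-2*I*pi/5)  exp(2*I*pi/5)   exp(-4*I*pi/5)
  chi_3          1             exp(-4*I*pi/5)  exp(2*I*pi/5)   exp(-2*I*pi/5)  exp(4*I*pi/5) 
  chi_4          1             exp(-2*I*pi/5)  exp(-4*I*pi/5)  exp(4*I*pi/5)   exp(2*I*pi/5) 

Spot check: chi_2(2) = zeta_5^(2*2) = zeta_5^4 = exp(-2*I*pi/5).

Justification: Z/5Z is abelian, so all 5 irreducible complex representations are 1-dimensional. They are given by chi_k(m) = zeta_5^(k*m) for k = 0,...,4. Row orthogonality: sum_m chi_k(m) conj(chi_l(m)) = 5 * [k = l].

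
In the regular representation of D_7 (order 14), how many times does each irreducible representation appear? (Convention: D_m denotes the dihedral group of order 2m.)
Each irreducible V_i of dimension d_i appears with multiplicity d_i, i.e. rho_reg = (direct sum over all irreducibles V_i) d_i V_i. The irreducible dimensions for D_7 are 1, 1, 2, 2, 2: 2 irreducibles of dimension 1, each with multiplicity 1; 3 irreducibles of dimension 2, each with multiplicity 2. Total dimension 2*1*1 + 3*2*2 = 14 = |G|.

Argument: General theorem: in the regular representation of a finite group G, each irreducible appears with multiplicity equal to its dimension. Check: dim(rho_reg) = sum d_i^2 = 1 + 1 + 4 + 4 + 4 = 14 = |G|.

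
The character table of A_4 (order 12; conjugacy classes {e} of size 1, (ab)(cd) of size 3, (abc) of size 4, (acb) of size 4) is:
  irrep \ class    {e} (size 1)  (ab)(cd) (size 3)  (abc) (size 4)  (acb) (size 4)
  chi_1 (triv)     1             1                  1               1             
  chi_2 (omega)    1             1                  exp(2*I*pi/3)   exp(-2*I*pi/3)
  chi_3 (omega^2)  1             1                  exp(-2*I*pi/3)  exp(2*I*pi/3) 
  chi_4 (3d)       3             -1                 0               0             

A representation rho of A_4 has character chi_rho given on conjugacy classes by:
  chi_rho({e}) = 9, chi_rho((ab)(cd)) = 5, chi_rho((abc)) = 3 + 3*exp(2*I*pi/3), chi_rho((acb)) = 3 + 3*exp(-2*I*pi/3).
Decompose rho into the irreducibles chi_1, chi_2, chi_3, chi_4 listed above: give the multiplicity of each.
Multiplicities: chi_1: 3, chi_2: 3, chi_3: 0, chi_4: 1.

Solution. Use <chi_rho, chi> = (1/|G|) sum_C |C| * chi_rho(C) * conj(chi(C)) with |G| = 12 for each irreducible chi in the table:
  <chi_rho, chi_1> = (1/12)[1*(9)*conj(1) + 3*(5)*conj(1) + 4*(3 + 3*exp(2*I*pi/3))*conj(1) + 4*(3 + 3*exp(-2*I*pi/3))*conj(1)]
      = (1/12)[(9) + (15) + (12 + 12*exp(2*I*pi/3)) + (12 + 12*exp(-2*I*pi/3))] = 36/12 = 3
  <chi_rho, chi_2> = (1/12)[1*(9)*conj(1) + 3*(5)*conj(1) + 4*(3 + 3*exp(2*I*pi/3))*conj(exp(2*I*pi/3)) + 4*(3 + 3*exp(-2*I*pi/3))*conj(exp(-2*I*pi/3))]
      = (1/12)[(9) + (15) + (12 + 12*exp(-2*I*pi/3)) + (12 + 12*exp(2*I*pi/3))] = 36/12 = 3
  <chi_rho, chi_3> = (1/12)[1*(9)*conj(1) + 3*(5)*conj(1) + 4*(3 + 3*exp(2*I*pi/3))*conj(exp(-2*I*pi/3)) + 4*(3 + 3*exp(-2*I*pi/3))*conj(exp(2*I*pi/3))]
      = (1/12)[(9) + (15) + (-12) + (-12)] = 0/12 = 0
  <chi_rho, chi_4> = (1/12)[1*(9)*conj(3) + 3*(5)*conj(-1) + 4*(3 + 3*exp(2*I*pi/3))*conj(0) + 4*(3 + 3*exp(-2*I*pi/3))*conj(0)]
      = (1/12)[(27) + (-15) + (0) + (0)] = 12/12 = 1
(Exp terms are combined using exp(i*s)*conj(exp(i*t)) = exp(i*(s-t)), and sums of them are collapsed using the identity that for every m > 1 the m distinct m-th roots of unity sum to 0, e.g. 1 + exp(2*I*pi/3) + exp(-2*I*pi/3) = 0.)
Dimension check: dim(rho) = sum (mult * dim) = 3*1 + 3*1 + 0*1 + 1*3 = 9 = chi_rho(e) = 9.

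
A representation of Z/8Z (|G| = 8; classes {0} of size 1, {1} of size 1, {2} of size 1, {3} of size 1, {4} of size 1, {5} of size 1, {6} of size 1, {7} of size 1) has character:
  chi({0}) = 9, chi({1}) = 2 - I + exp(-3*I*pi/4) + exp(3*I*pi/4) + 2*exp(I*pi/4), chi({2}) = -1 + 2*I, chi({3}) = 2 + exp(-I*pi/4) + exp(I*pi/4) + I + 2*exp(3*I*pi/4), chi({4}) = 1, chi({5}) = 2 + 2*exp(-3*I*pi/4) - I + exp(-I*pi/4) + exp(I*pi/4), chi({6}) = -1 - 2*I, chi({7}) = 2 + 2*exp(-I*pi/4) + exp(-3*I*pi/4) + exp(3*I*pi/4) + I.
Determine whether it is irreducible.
Not irreducible (reducible): <chi, chi> = 15 > 1.

Explanation: <chi, chi> = (1/|G|) sum_C |C| * |chi(C)|^2 = (1/8)[1*|9|^2 + 1*|2 - I + exp(-3*I*pi/4) + exp(3*I*pi/4) + 2*exp(I*pi/4)|^2 + 1*|-1 + 2*I|^2 + 1*|2 + exp(-I*pi/4) + exp(I*pi/4) + I + 2*exp(3*I*pi/4)|^2 + 1*|1|^2 + 1*|2 + 2*exp(-3*I*pi/4) - I + exp(-I*pi/4) + exp(I*pi/4)|^2 + 1*|-1 - 2*I|^2 + 1*|2 + 2*exp(-I*pi/4) + exp(-3*I*pi/4) + exp(3*I*pi/4) + I|^2]
  = (1/8)[(81) + (7 + 4*exp(-3*I*pi/4) + 4*exp(-I*pi/4) + 2*exp(I*pi/4) + 6*exp(3*I*pi/4)) + (5) + (7 + 6*exp(-I*pi/4) + 2*exp(-3*I*pi/4) + 4*exp(3*I*pi/4) + 4*exp(I*pi/4)) + (1) + (7 + 6*exp(-I*pi/4) + 2*exp(-3*I*pi/4) + 4*exp(3*I*pi/4) + 4*exp(I*pi/4)) + (5) + (7 + 4*exp(-3*I*pi/4) + 4*exp(-I*pi/4) + 2*exp(I*pi/4) + 6*exp(3*I*pi/4))] = 120/8 = 15.
(Exp terms are combined using exp(i*s)*conj(exp(i*t)) = exp(i*(s-t)), and sums of them are collapsed using the identity that for every m > 1 the m distinct m-th roots of unity sum to 0, e.g. 1 + exp(2*I*pi/3) + exp(-2*I*pi/3) = 0.)
A character is irreducible iff <chi, chi> = 1, so this representation is reducible.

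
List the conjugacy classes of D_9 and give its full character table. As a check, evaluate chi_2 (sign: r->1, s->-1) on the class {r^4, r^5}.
Conjugacy classes: {e} of size 1, {r^1, r^8} of size 2, {r^2, r^7} of size 2, {r^3, r^6} of size 2, {r^4, r^5} of size 2, {s, sr, ..., sr^8} of size 9.
Character table:
  irrep \ class              {e} (size 1)  {r^1, r^8} (size 2)  {r^2, r^7} (size 2)  {r^3, r^6} (size 2)  {r^4, r^5} (size 2)  {s, sr, ..., sr^8} (size 9)
  chi_1 (triv)               1             1                    1                    1                    1                    1                          
  chi_2 (sign: r->1, s->-1)  1             1                    1                    1                    1                    -1                         
  chi_3 (2d, j=1)            2             2*cos(2*pi/9)        2*cos(4*pi/9)        -1                   -2*cos(pi/9)         0                          
  chi_4 (2d, j=2)            2             2*cos(4*pi/9)        -2*cos(pi/9)         -1                   2*cos(2*pi/9)        0                          
  chi_5 (2d, j=3)            2             -1                   -1                   2                    -1                   0                          
  chi_6 (2d, j=4)            2             -2*cos(pi/9)         2*cos(2*pi/9)        -1                   2*cos(4*pi/9)        0                          

Spot check: chi_2 (sign: r->1, s->-1) on {r^4, r^5} = 1.

Proof sketch: D_9 has order 2*9 = 18 with 6 conjugacy classes, hence 6 irreducibles. Sum of squared dims 1 + 1 + 4 + 4 + 4 + 4 = 18 = |G|. Linear characters come from the abelianisation; the 2-dimensional irreps have character r^k -> 2*cos(2*pi*j*k/9), reflections -> 0.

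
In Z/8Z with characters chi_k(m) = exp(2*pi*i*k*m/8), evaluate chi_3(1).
chi_3(1) = zeta_8^3 = exp(3*I*pi/4)

Why: chi_3(1) = zeta_8^(3*1) = zeta_8^3. Since zeta_8^8 = 1, this equals zeta_8^3 = exp(2*pi*i*3/8) = exp(3*I*pi/4).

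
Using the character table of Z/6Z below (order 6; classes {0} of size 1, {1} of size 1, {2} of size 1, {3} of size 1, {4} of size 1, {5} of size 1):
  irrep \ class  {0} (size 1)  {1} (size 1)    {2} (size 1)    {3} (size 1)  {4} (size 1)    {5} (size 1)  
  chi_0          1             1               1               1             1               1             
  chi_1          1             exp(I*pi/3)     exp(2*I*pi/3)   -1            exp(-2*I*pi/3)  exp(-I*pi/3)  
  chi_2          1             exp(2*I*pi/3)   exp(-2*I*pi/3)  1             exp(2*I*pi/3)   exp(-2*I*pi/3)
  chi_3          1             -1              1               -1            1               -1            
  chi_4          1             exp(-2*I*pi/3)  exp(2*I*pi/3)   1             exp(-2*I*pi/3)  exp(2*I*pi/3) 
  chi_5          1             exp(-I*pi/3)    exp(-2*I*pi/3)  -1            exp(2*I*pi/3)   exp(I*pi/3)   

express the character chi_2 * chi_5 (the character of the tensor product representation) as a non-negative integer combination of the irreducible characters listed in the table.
chi_2 tensor chi_5 = chi_1 (all other irreducibles have multiplicity 0).

Argument: The character of a tensor product is the pointwise product (chi_2 * chi_5)(C) = chi_2(C) * chi_5(C):
  {0}: (1)*(1), {1}: (exp(2*I*pi/3))*(exp(-I*pi/3)), {2}: (exp(-2*I*pi/3))*(exp(-2*I*pi/3)), {3}: (1)*(-1), {4}: (exp(2*I*pi/3))*(exp(2*I*pi/3)), {5}: (exp(-2*I*pi/3))*(exp(I*pi/3))
so (chi_2 * chi_5) takes values
  {0} -> 1, {1} -> exp(I*pi/3), {2} -> exp(2*I*pi/3), {3} -> -1, {4} -> exp(-2*I*pi/3), {5} -> exp(-I*pi/3).
Now take the inner product of this character with each irreducible chi from the table, <chi_2*chi_5, chi> = (1/6) sum_C |C| (chi_2*chi_5)(C) conj(chi(C)):
  <chi_2*chi_5, chi_0> = (1/6)[1*(1)*conj(1) + 1*(exp(I*pi/3))*conj(1) + 1*(exp(2*I*pi/3))*conj(1) + 1*(-1)*conj(1) + 1*(exp(-2*I*pi/3))*conj(1) + 1*(exp(-I*pi/3))*conj(1)]
      = (1/6)[(1) + (exp(I*pi/3)) + (exp(2*I*pi/3)) + (-1) + (exp(-2*I*pi/3)) + (exp(-I*pi/3))] = 0/6 = 0
  <chi_2*chi_5, chi_1> = (1/6)[1*(1)*conj(1) + 1*(exp(I*pi/3))*conj(exp(I*pi/3)) + 1*(exp(2*I*pi/3))*conj(exp(2*I*pi/3)) + 1*(-1)*conj(-1) + 1*(exp(-2*I*pi/3))*conj(exp(-2*I*pi/3)) + 1*(exp(-I*pi/3))*conj(exp(-I*pi/3))]
      = (1/6)[(1) + (1) + (1) + (1) + (1) + (1)] = 6/6 = 1
  <chi_2*chi_5, chi_2> = (1/6)[1*(1)*conj(1) + 1*(exp(I*pi/3))*conj(exp(2*I*pi/3)) + 1*(exp(2*I*pi/3))*conj(exp(-2*I*pi/3)) + 1*(-1)*conj(1) + 1*(exp(-2*I*pi/3))*conj(exp(2*I*pi/3)) + 1*(exp(-I*pi/3))*conj(exp(-2*I*pi/3))]
      = (1/6)[(1) + (exp(-I*pi/3)) + (exp(-2*I*pi/3)) + (-1) + (exp(2*I*pi/3)) + (exp(I*pi/3))] = 0/6 = 0
  <chi_2*chi_5, chi_3> = (1/6)[1*(1)*conj(1) + 1*(exp(I*pi/3))*conj(-1) + 1*(exp(2*I*pi/3))*conj(1) + 1*(-1)*conj(-1) + 1*(exp(-2*I*pi/3))*conj(1) + 1*(exp(-I*pi/3))*conj(-1)]
      = (1/6)[(1) + (-exp(I*pi/3)) + (exp(2*I*pi/3)) + (1) + (exp(-2*I*pi/3)) + (-exp(-I*pi/3))] = 0/6 = 0
  <chi_2*chi_5, chi_4> = (1/6)[1*(1)*conj(1) + 1*(exp(I*pi/3))*conj(exp(-2*I*pi/3)) + 1*(exp(2*I*pi/3))*conj(exp(2*I*pi/3)) + 1*(-1)*conj(1) + 1*(exp(-2*I*pi/3))*conj(exp(-2*I*pi/3)) + 1*(exp(-I*pi/3))*conj(exp(2*I*pi/3))]
      = (1/6)[(1) + (-1) + (1) + (-1) + (1) + (-1)] = 0/6 = 0
  <chi_2*chi_5, chi_5> = (1/6)[1*(1)*conj(1) + 1*(exp(I*pi/3))*conj(exp(-I*pi/3)) + 1*(exp(2*I*pi/3))*conj(exp(-2*I*pi/3)) + 1*(-1)*conj(-1) + 1*(exp(-2*I*pi/3))*conj(exp(2*I*pi/3)) + 1*(exp(-I*pi/3))*conj(exp(I*pi/3))]
      = (1/6)[(1) + (exp(2*I*pi/3)) + (exp(-2*I*pi/3)) + (1) + (exp(2*I*pi/3)) + (exp(-2*I*pi/3))] = 0/6 = 0
(Exp terms are combined using exp(i*s)*conj(exp(i*t)) = exp(i*(s-t)), and sums of them are collapsed using the identity that for every m > 1 the m distinct m-th roots of unity sum to 0, e.g. 1 + exp(2*I*pi/3) + exp(-2*I*pi/3) = 0.)
Hence the multiplicities are chi_1: 1. Dimension check: dim(chi_2)*dim(chi_5) = 1*1 = 1 and sum (mult * dim) = 1*1 = 1.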